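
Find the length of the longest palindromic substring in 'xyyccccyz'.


Scanning 'xyyccccyz' for palindromic substrings.
Substring at positions 2-7: 'yccccy'.
Check: reverse('yccccy') = 'yccccy' -> palindrome confirmed.
Neighbouring characters ('y' / 'z') break symmetry, so it cannot extend further.
No longer palindromic substring exists; longest length = 6

6


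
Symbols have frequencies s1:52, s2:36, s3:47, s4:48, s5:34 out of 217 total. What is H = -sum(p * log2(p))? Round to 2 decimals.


Computing entropy H = -sum(p_i * log2(p_i)):
  s1: p = 52/217 = 0.2396, -p*log2(p) = 0.4939
  s2: p = 36/217 = 0.1659, -p*log2(p) = 0.4299
  s3: p = 47/217 = 0.2166, -p*log2(p) = 0.4780
  s4: p = 48/217 = 0.2212, -p*log2(p) = 0.4815
  s5: p = 34/217 = 0.1567, -p*log2(p) = 0.4190
H = sum of terms = 2.3023
Rounded to 2 decimals: 2.30

2.30


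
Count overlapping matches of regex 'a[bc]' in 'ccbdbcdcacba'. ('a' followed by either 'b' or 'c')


Pattern: a[bc] means 'a' followed by either 'b' or 'c'.
Scanning 'ccbdbcdcacba' position-by-position:
  Pos 0: window 'cc' -> no
  Pos 1: window 'cb' -> no
  Pos 2: window 'bd' -> no
  Pos 3: window 'db' -> no
  Pos 4: window 'bc' -> no
  Pos 5: window 'cd' -> no
  Pos 6: window 'dc' -> no
  Pos 7: window 'ca' -> no
  Pos 8: window 'ac' -> MATCH
  Pos 9: window 'cb' -> no
  Pos 10: window 'ba' -> no
  Pos 11: window 'a' -> no
Total matches: 1

1


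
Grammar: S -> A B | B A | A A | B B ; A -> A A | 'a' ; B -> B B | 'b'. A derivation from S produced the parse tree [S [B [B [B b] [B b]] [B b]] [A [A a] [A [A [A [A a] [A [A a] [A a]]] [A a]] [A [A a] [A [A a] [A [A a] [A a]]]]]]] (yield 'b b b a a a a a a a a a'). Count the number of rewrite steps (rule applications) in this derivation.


Every bracketed nonterminal node [X ...] in the tree is produced by exactly one rule application.
Reading the tree off as a leftmost derivation:
  Step 1: S  =>  B A   (applied S -> B A)
  Step 2: B A  =>  B B A   (applied B -> B B)
  Step 3: B B A  =>  B B B A   (applied B -> B B)
  Step 4: B B B A  =>  b B B A   (applied B -> b)
  Step 5: b B B A  =>  b b B A   (applied B -> b)
  Step 6: b b B A  =>  b b b A   (applied B -> b)
  Step 7: b b b A  =>  b b b A A   (applied A -> A A)
  Step 8: b b b A A  =>  b b b a A   (applied A -> a)
  Step 9: b b b a A  =>  b b b a A A   (applied A -> A A)
  Step 10: b b b a A A  =>  b b b a A A A   (applied A -> A A)
  Step 11: b b b a A A A  =>  b b b a A A A A   (applied A -> A A)
  Step 12: b b b a A A A A  =>  b b b a a A A A   (applied A -> a)
  Step 13: b b b a a A A A  =>  b b b a a A A A A   (applied A -> A A)
  Step 14: b b b a a A A A A  =>  b b b a a a A A A   (applied A -> a)
  Step 15: b b b a a a A A A  =>  b b b a a a a A A   (applied A -> a)
  Step 16: b b b a a a a A A  =>  b b b a a a a a A   (applied A -> a)
  Step 17: b b b a a a a a A  =>  b b b a a a a a A A   (applied A -> A A)
  Step 18: b b b a a a a a A A  =>  b b b a a a a a a A   (applied A -> a)
  Step 19: b b b a a a a a a A  =>  b b b a a a a a a A A   (applied A -> A A)
  Step 20: b b b a a a a a a A A  =>  b b b a a a a a a a A   (applied A -> a)
  Step 21: b b b a a a a a a a A  =>  b b b a a a a a a a A A   (applied A -> A A)
  Step 22: b b b a a a a a a a A A  =>  b b b a a a a a a a a A   (applied A -> a)
  Step 23: b b b a a a a a a a a A  =>  b b b a a a a a a a a a   (applied A -> a)
Final yield: b b b a a a a a a a a a
Total rewrite steps: 23

23


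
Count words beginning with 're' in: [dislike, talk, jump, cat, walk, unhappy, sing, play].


Checking each word for prefix 're':
  'dislike' -> no (count: 0)
  'talk' -> no (count: 0)
  'jump' -> no (count: 0)
  'cat' -> no (count: 0)
  'walk' -> no (count: 0)
  'unhappy' -> no (count: 0)
  'sing' -> no (count: 0)
  'play' -> no (count: 0)
Total with prefix 're': 0

0


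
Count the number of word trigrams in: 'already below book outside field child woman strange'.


Word trigrams from [8] words:
  Trigram 1: (already below book)
  Trigram 2: (below book outside)
  Trigram 3: (book outside field)
  Trigram 4: (outside field child)
  Trigram 5: (field child woman)
  Trigram 6: (child woman strange)
Total word trigrams: 8 - 2 = 6

6


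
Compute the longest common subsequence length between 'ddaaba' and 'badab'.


DP table for LCS of 'ddaaba' and 'badab':
       b  a  d  a  b
    0  0  0  0  0  0
  d 0  0  0  1  1  1
  d 0  0  0  1  1  1
  a 0  0  1  1  2  2
  a 0  0  1  1  2  2
  b 0  1  1  1  2  3
  a 0  1  2  2  2  3
LCS: 'dab'
LCS length = 3

3


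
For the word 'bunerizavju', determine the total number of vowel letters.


Scanning each character of 'bunerizavju':
  Position 1: 'b' -> consonant (running count: 0)
  Position 2: 'u' -> vowel (running count: 1)
  Position 3: 'n' -> consonant (running count: 1)
  Position 4: 'e' -> vowel (running count: 2)
  Position 5: 'r' -> consonant (running count: 2)
  Position 6: 'i' -> vowel (running count: 3)
  Position 7: 'z' -> consonant (running count: 3)
  Position 8: 'a' -> vowel (running count: 4)
  Position 9: 'v' -> consonant (running count: 4)
  Position 10: 'j' -> consonant (running count: 4)
  Position 11: 'u' -> vowel (running count: 5)
Total vowels: 5

5


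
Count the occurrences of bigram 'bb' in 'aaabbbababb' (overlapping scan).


Scanning 'aaabbbababb' for bigram 'bb':
  Position 0: 'aa' -> no
  Position 1: 'aa' -> no
  Position 2: 'ab' -> no
  Position 3: 'bb' -> MATCH
  Position 4: 'bb' -> MATCH
  Position 5: 'ba' -> no
  Position 6: 'ab' -> no
  Position 7: 'ba' -> no
  Position 8: 'ab' -> no
  Position 9: 'bb' -> MATCH
Total matches: 3

3


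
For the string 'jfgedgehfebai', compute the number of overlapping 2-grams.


String 'jfgedgehfebai' has length L = 13.
Number of overlapping n-grams = L - n + 1
Substituting: 13 - 2 + 1 = 12

12


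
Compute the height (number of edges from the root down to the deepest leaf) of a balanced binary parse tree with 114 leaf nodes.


In a balanced binary tree with n leaves the deepest leaf is ceil(log2(n)) edges below the root.
log2(114) = 6.8329
ceil(6.8329) = 7
height (edges) = 7

7


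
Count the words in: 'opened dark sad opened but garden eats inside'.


Counting words by splitting on spaces:
  Word 1: 'opened'
  Word 2: 'dark'
  Word 3: 'sad'
  Word 4: 'opened'
  Word 5: 'but'
  Word 6: 'garden'
  Word 7: 'eats'
  Word 8: 'inside'
Total words: 8

8


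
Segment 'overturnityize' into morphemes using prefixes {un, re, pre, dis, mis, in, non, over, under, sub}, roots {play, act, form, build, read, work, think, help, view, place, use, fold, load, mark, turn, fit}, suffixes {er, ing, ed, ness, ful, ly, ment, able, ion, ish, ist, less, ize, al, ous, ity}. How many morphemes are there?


Segmenting 'overturnityize' against the inventory:
  'over' -> prefix (morpheme 1)
  'turn' -> root (morpheme 2)
  'ity' -> suffix (morpheme 3)
  'ize' -> suffix (morpheme 4)
Total morphemes: 4

4


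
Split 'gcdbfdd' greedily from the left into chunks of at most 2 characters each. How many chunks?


'gcdbfdd' has 7 characters.
Chunking with max size 2:
  Chunk 1: 'gc' (positions 0-1)
  Chunk 2: 'db' (positions 2-3)
  Chunk 3: 'fd' (positions 4-5)
  Chunk 4: 'd' (positions 6-6)
Total chunks: ceil(7 / 2) = 4

4


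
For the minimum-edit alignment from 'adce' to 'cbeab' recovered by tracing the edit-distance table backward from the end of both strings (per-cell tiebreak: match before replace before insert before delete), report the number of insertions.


Edit distance = 5. Backtracking from cell (4, 5) with preference match > replace > insert > delete,
then listing the resulting alignment 'adce' -> 'cbeab' left to right:
  Step 1: insert 'c' [insertion #1]
  Step 2: replace a->b
  Step 3: replace d->e
  Step 4: replace c->a
  Step 5: replace e->b
Total insertions: 1

1


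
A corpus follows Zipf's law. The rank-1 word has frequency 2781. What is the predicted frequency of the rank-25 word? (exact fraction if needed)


Zipf's law: freq(rank) = f1 / rank
f1 = 2781, rank = 25
freq = 2781 / 25
GCD(2781, 25) = 1
Simplified: 2781/25

2781/25


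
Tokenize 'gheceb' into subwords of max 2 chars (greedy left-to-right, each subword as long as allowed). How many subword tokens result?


'gheceb' has 6 characters.
Chunking with max size 2:
  Chunk 1: 'gh' (positions 0-1)
  Chunk 2: 'ec' (positions 2-3)
  Chunk 3: 'eb' (positions 4-5)
Total chunks: ceil(6 / 2) = 3

3


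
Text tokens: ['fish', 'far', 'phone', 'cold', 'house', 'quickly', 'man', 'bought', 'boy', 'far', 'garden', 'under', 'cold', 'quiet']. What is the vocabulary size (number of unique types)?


Listing all tokens and tracking unique types:
  Token 1: 'fish' -> NEW (unique so far: 1)
  Token 2: 'far' -> NEW (unique so far: 2)
  Token 3: 'phone' -> NEW (unique so far: 3)
  Token 4: 'cold' -> NEW (unique so far: 4)
  Token 5: 'house' -> NEW (unique so far: 5)
  Token 6: 'quickly' -> NEW (unique so far: 6)
  Token 7: 'man' -> NEW (unique so far: 7)
  Token 8: 'bought' -> NEW (unique so far: 8)
  Token 9: 'boy' -> NEW (unique so far: 9)
  Token 10: 'far' -> duplicate (unique so far: 9)
  Token 11: 'garden' -> NEW (unique so far: 10)
  Token 12: 'under' -> NEW (unique so far: 11)
  Token 13: 'cold' -> duplicate (unique so far: 11)
  Token 14: 'quiet' -> NEW (unique so far: 12)
Unique types: ('bought', 'boy', 'cold', 'far', 'fish', 'garden', 'house', 'man', 'phone', 'quickly', 'quiet', 'under')
Vocabulary size: 12

12


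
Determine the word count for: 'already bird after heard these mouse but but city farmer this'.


Counting words by splitting on spaces:
  Word 1: 'already'
  Word 2: 'bird'
  Word 3: 'after'
  Word 4: 'heard'
  Word 5: 'these'
  Word 6: 'mouse'
  Word 7: 'but'
  Word 8: 'but'
  Word 9: 'city'
  Word 10: 'farmer'
  Word 11: 'this'
Total words: 11

11


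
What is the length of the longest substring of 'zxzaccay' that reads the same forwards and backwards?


Scanning 'zxzaccay' for palindromic substrings.
Substring at positions 3-6: 'acca'.
Check: reverse('acca') = 'acca' -> palindrome confirmed.
Neighbouring characters ('z' / 'y') break symmetry, so it cannot extend further.
No longer palindromic substring exists; longest length = 4

4


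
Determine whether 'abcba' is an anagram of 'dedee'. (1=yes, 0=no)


Sort characters of 'abcba': 'aabbc'
Sort characters of 'dedee': 'ddeee'
Sorted forms differ -> they are NOT anagrams
Result: 0

0


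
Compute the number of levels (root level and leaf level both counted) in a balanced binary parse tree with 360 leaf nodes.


In a balanced binary tree with n leaves the deepest leaf is ceil(log2(n)) edges below the root,
so counting node levels inclusive of root and leaves gives ceil(log2(n)) + 1 levels.
log2(360) = 8.4919
ceil(8.4919) = 9
levels = 9 + 1 = 10

10


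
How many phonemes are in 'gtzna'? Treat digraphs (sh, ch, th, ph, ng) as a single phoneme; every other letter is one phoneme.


Parsing 'gtzna' greedily, digraphs first:
  'g' -> consonant phoneme (phonemes so far: 1)
  't' -> consonant phoneme (phonemes so far: 2)
  'z' -> consonant phoneme (phonemes so far: 3)
  'n' -> consonant phoneme (phonemes so far: 4)
  'a' -> vowel phoneme (phonemes so far: 5)
Total phonemes: 5

5


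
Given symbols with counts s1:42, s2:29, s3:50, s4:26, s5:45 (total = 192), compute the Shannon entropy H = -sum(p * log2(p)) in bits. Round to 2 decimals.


Computing entropy H = -sum(p_i * log2(p_i)):
  s1: p = 42/192 = 0.2188, -p*log2(p) = 0.4796
  s2: p = 29/192 = 0.1510, -p*log2(p) = 0.4119
  s3: p = 50/192 = 0.2604, -p*log2(p) = 0.5055
  s4: p = 26/192 = 0.1354, -p*log2(p) = 0.3906
  s5: p = 45/192 = 0.2344, -p*log2(p) = 0.4906
H = sum of terms = 2.2782
Rounded to 2 decimals: 2.28

2.28


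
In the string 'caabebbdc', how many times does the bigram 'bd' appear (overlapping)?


Scanning 'caabebbdc' for bigram 'bd':
  Position 0: 'ca' -> no
  Position 1: 'aa' -> no
  Position 2: 'ab' -> no
  Position 3: 'be' -> no
  Position 4: 'eb' -> no
  Position 5: 'bb' -> no
  Position 6: 'bd' -> MATCH
  Position 7: 'dc' -> no
Total matches: 1

1


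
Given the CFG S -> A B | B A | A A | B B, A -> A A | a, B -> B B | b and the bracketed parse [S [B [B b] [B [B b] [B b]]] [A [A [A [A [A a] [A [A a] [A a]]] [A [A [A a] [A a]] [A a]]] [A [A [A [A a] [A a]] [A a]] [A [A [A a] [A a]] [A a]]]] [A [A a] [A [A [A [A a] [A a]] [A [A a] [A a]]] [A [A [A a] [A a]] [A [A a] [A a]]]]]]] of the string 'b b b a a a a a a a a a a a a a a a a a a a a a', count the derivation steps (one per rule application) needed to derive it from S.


Every bracketed nonterminal node [X ...] in the tree is produced by exactly one rule application.
Reading the tree off as a leftmost derivation:
  Step 1: S  =>  B A   (applied S -> B A)
  Step 2: B A  =>  B B A   (applied B -> B B)
  Step 3: B B A  =>  b B A   (applied B -> b)
  Step 4: b B A  =>  b B B A   (applied B -> B B)
  Step 5: b B B A  =>  b b B A   (applied B -> b)
  Step 6: b b B A  =>  b b b A   (applied B -> b)
  Step 7: b b b A  =>  b b b A A   (applied A -> A A)
  Step 8: b b b A A  =>  b b b A A A   (applied A -> A A)
  Step 9: b b b A A A  =>  b b b A A A A   (applied A -> A A)
  Step 10: b b b A A A A  =>  b b b A A A A A   (applied A -> A A)
  Step 11: b b b A A A A A  =>  b b b a A A A A   (applied A -> a)
  Step 12: b b b a A A A A  =>  b b b a A A A A A   (applied A -> A A)
  Step 13: b b b a A A A A A  =>  b b b a a A A A A   (applied A -> a)
  Step 14: b b b a a A A A A  =>  b b b a a a A A A   (applied A -> a)
  Step 15: b b b a a a A A A  =>  b b b a a a A A A A   (applied A -> A A)
  Step 16: b b b a a a A A A A  =>  b b b a a a A A A A A   (applied A -> A A)
  Step 17: b b b a a a A A A A A  =>  b b b a a a a A A A A   (applied A -> a)
  Step 18: b b b a a a a A A A A  =>  b b b a a a a a A A A   (applied A -> a)
  Step 19: b b b a a a a a A A A  =>  b b b a a a a a a A A   (applied A -> a)
  Step 20: b b b a a a a a a A A  =>  b b b a a a a a a A A A   (applied A -> A A)
  Step 21: b b b a a a a a a A A A  =>  b b b a a a a a a A A A A   (applied A -> A A)
  Step 22: b b b a a a a a a A A A A  =>  b b b a a a a a a A A A A A   (applied A -> A A)
  Step 23: b b b a a a a a a A A A A A  =>  b b b a a a a a a a A A A A   (applied A -> a)
  Step 24: b b b a a a a a a a A A A A  =>  b b b a a a a a a a a A A A   (applied A -> a)
  Step 25: b b b a a a a a a a a A A A  =>  b b b a a a a a a a a a A A   (applied A -> a)
  Step 26: b b b a a a a a a a a a A A  =>  b b b a a a a a a a a a A A A   (applied A -> A A)
  Step 27: b b b a a a a a a a a a A A A  =>  b b b a a a a a a a a a A A A A   (applied A -> A A)
  Step 28: b b b a a a a a a a a a A A A A  =>  b b b a a a a a a a a a a A A A   (applied A -> a)
  Step 29: b b b a a a a a a a a a a A A A  =>  b b b a a a a a a a a a a a A A   (applied A -> a)
  Step 30: b b b a a a a a a a a a a a A A  =>  b b b a a a a a a a a a a a a A   (applied A -> a)
  Step 31: b b b a a a a a a a a a a a a A  =>  b b b a a a a a a a a a a a a A A   (applied A -> A A)
  Step 32: b b b a a a a a a a a a a a a A A  =>  b b b a a a a a a a a a a a a a A   (applied A -> a)
  Step 33: b b b a a a a a a a a a a a a a A  =>  b b b a a a a a a a a a a a a a A A   (applied A -> A A)
  Step 34: b b b a a a a a a a a a a a a a A A  =>  b b b a a a a a a a a a a a a a A A A   (applied A -> A A)
  Step 35: b b b a a a a a a a a a a a a a A A A  =>  b b b a a a a a a a a a a a a a A A A A   (applied A -> A A)
  Step 36: b b b a a a a a a a a a a a a a A A A A  =>  b b b a a a a a a a a a a a a a a A A A   (applied A -> a)
  Step 37: b b b a a a a a a a a a a a a a a A A A  =>  b b b a a a a a a a a a a a a a a a A A   (applied A -> a)
  Step 38: b b b a a a a a a a a a a a a a a a A A  =>  b b b a a a a a a a a a a a a a a a A A A   (applied A -> A A)
  Step 39: b b b a a a a a a a a a a a a a a a A A A  =>  b b b a a a a a a a a a a a a a a a a A A   (applied A -> a)
  Step 40: b b b a a a a a a a a a a a a a a a a A A  =>  b b b a a a a a a a a a a a a a a a a a A   (applied A -> a)
  Step 41: b b b a a a a a a a a a a a a a a a a a A  =>  b b b a a a a a a a a a a a a a a a a a A A   (applied A -> A A)
  Step 42: b b b a a a a a a a a a a a a a a a a a A A  =>  b b b a a a a a a a a a a a a a a a a a A A A   (applied A -> A A)
  Step 43: b b b a a a a a a a a a a a a a a a a a A A A  =>  b b b a a a a a a a a a a a a a a a a a a A A   (applied A -> a)
  Step 44: b b b a a a a a a a a a a a a a a a a a a A A  =>  b b b a a a a a a a a a a a a a a a a a a a A   (applied A -> a)
  Step 45: b b b a a a a a a a a a a a a a a a a a a a A  =>  b b b a a a a a a a a a a a a a a a a a a a A A   (applied A -> A A)
  Step 46: b b b a a a a a a a a a a a a a a a a a a a A A  =>  b b b a a a a a a a a a a a a a a a a a a a a A   (applied A -> a)
  Step 47: b b b a a a a a a a a a a a a a a a a a a a a A  =>  b b b a a a a a a a a a a a a a a a a a a a a a   (applied A -> a)
Final yield: b b b a a a a a a a a a a a a a a a a a a a a a
Total rewrite steps: 47

47


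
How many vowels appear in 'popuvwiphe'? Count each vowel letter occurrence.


Scanning each character of 'popuvwiphe':
  Position 1: 'p' -> consonant (running count: 0)
  Position 2: 'o' -> vowel (running count: 1)
  Position 3: 'p' -> consonant (running count: 1)
  Position 4: 'u' -> vowel (running count: 2)
  Position 5: 'v' -> consonant (running count: 2)
  Position 6: 'w' -> consonant (running count: 2)
  Position 7: 'i' -> vowel (running count: 3)
  Position 8: 'p' -> consonant (running count: 3)
  Position 9: 'h' -> consonant (running count: 3)
  Position 10: 'e' -> vowel (running count: 4)
Total vowels: 4

4


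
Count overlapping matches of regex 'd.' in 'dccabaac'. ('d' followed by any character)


Pattern: d. means 'd' followed by any character.
Scanning 'dccabaac' position-by-position:
  Pos 0: window 'dc' -> MATCH
  Pos 1: window 'cc' -> no
  Pos 2: window 'ca' -> no
  Pos 3: window 'ab' -> no
  Pos 4: window 'ba' -> no
  Pos 5: window 'aa' -> no
  Pos 6: window 'ac' -> no
  Pos 7: window 'c' -> no
Total matches: 1

1


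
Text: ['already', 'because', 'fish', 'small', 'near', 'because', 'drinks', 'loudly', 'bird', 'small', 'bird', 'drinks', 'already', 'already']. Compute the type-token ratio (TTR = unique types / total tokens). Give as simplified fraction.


Tokens: 14
Unique types: ('already', 'because', 'bird', 'drinks', 'fish', 'loudly', 'near', 'small') = 8
TTR = 8/14
Simplify: divide both by 2 -> 4/7
TTR = 4/7

4/7


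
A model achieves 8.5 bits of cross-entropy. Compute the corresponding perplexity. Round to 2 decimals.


Perplexity formula: PP = 2^H
H = 8.5
PP = 2^8.5
Decompose: 2^8.5 = 2^8 * 2^0.5 = 2^8 * sqrt(2)
2^8 = 256, sqrt(2) ~ 1.4142136
PP ~ 256 * 1.4142136 = 362.0386816
Rounded to 2 decimals: 362.04

362.04


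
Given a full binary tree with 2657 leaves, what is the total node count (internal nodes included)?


Leaf nodes (terminals): 2657
Internal nodes = n - 1 = 2657 - 1 = 2656
Total = leaves + internal = 2657 + 2656 = 5313

5313


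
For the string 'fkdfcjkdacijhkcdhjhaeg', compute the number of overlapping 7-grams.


String 'fkdfcjkdacijhkcdhjhaeg' has length L = 22.
Number of overlapping n-grams = L - n + 1
Substituting: 22 - 7 + 1 = 16

16


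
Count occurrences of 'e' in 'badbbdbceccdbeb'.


Scanning 'badbbdbceccdbeb' for 'e':
  Position 8: 'e' -> MATCH (count: 1)
  Position 13: 'e' -> MATCH (count: 2)
Total occurrences of 'e': 2

2


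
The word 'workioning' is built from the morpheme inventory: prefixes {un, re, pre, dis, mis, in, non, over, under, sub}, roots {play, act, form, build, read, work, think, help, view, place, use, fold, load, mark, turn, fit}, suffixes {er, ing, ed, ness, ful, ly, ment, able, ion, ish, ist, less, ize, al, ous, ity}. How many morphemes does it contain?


Segmenting 'workioning' against the inventory:
  'work' -> root (morpheme 1)
  'ion' -> suffix (morpheme 2)
  'ing' -> suffix (morpheme 3)
Total morphemes: 3

3


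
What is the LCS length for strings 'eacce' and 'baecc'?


DP table for LCS of 'eacce' and 'baecc':
       b  a  e  c  c
    0  0  0  0  0  0
  e 0  0  0  1  1  1
  a 0  0  1  1  1  1
  c 0  0  1  1  2  2
  c 0  0  1  1  2  3
  e 0  0  1  2  2  3
LCS: 'ecc'
LCS length = 3

3


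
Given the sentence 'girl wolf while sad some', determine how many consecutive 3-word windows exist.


Word trigrams from [5] words:
  Trigram 1: (girl wolf while)
  Trigram 2: (wolf while sad)
  Trigram 3: (while sad some)
Total word trigrams: 5 - 2 = 3

3


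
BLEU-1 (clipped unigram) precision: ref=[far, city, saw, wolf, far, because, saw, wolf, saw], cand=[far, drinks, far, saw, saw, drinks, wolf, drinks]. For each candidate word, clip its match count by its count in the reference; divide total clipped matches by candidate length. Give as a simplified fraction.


Reference word counts: {'because': 1, 'city': 1, 'far': 2, 'saw': 3, 'wolf': 2}
Checking each candidate word (with clipping):
  'far' -> in reference (ref count 2, used 1/2) -> match (matches: 1)
  'drinks' -> not in reference -> no match (matches: 1)
  'far' -> in reference (ref count 2, used 2/2) -> match (matches: 2)
  'saw' -> in reference (ref count 3, used 1/3) -> match (matches: 3)
  'saw' -> in reference (ref count 3, used 2/3) -> match (matches: 4)
  'drinks' -> not in reference -> no match (matches: 4)
  'wolf' -> in reference (ref count 2, used 1/2) -> match (matches: 5)
  'drinks' -> not in reference -> no match (matches: 5)
Clipped matches: 5, Candidate length: 8
Precision = 5/8

5/8


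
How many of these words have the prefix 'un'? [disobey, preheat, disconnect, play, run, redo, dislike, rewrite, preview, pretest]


Checking each word for prefix 'un':
  'disobey' -> no (count: 0)
  'preheat' -> no (count: 0)
  'disconnect' -> no (count: 0)
  'play' -> no (count: 0)
  'run' -> no (count: 0)
  'redo' -> no (count: 0)
  'dislike' -> no (count: 0)
  'rewrite' -> no (count: 0)
  'preview' -> no (count: 0)
  'pretest' -> no (count: 0)
Total with prefix 'un': 0

0


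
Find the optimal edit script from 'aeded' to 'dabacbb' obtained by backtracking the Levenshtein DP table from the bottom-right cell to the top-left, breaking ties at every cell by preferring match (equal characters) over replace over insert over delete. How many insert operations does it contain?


Edit distance = 6. Backtracking from cell (5, 7) with preference match > replace > insert > delete,
then listing the resulting alignment 'aeded' -> 'dabacbb' left to right:
  Step 1: insert 'd' [insertion #1]
  Step 2: keep 'a'
  Step 3: insert 'b' [insertion #2]
  Step 4: replace e->a
  Step 5: replace d->c
  Step 6: replace e->b
  Step 7: replace d->b
Total insertions: 2

2


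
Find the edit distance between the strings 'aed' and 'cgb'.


Building DP table for s1='aed' (len 3) and s2='cgb' (len 3):
       c  g  b
    0  1  2  3
  a 1  1  2  3
  e 2  2  2  3
  d 3  3  3  3
Edit distance = dp[3][3] = 3

3


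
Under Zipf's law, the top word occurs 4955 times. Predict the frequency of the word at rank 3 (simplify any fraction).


Zipf's law: freq(rank) = f1 / rank
f1 = 4955, rank = 3
freq = 4955 / 3
GCD(4955, 3) = 1
Simplified: 4955/3

4955/3


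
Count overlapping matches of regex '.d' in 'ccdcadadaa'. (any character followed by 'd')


Pattern: .d means any character followed by 'd'.
Scanning 'ccdcadadaa' position-by-position:
  Pos 0: window 'cc' -> no
  Pos 1: window 'cd' -> MATCH
  Pos 2: window 'dc' -> no
  Pos 3: window 'ca' -> no
  Pos 4: window 'ad' -> MATCH
  Pos 5: window 'da' -> no
  Pos 6: window 'ad' -> MATCH
  Pos 7: window 'da' -> no
  Pos 8: window 'aa' -> no
  Pos 9: window 'a' -> no
Total matches: 3

3


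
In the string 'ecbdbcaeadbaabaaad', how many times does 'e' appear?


Scanning 'ecbdbcaeadbaabaaad' for 'e':
  Position 0: 'e' -> MATCH (count: 1)
  Position 7: 'e' -> MATCH (count: 2)
Total occurrences of 'e': 2

2


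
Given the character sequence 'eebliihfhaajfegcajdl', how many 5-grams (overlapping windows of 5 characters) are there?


String 'eebliihfhaajfegcajdl' has length L = 20.
Number of overlapping n-grams = L - n + 1
Substituting: 20 - 5 + 1 = 16

16


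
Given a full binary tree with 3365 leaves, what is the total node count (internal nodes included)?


Leaf nodes (terminals): 3365
Internal nodes = n - 1 = 3365 - 1 = 3364
Total = leaves + internal = 3365 + 3364 = 6729

6729


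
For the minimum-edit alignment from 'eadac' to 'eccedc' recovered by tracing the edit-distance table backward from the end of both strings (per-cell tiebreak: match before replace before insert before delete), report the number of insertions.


Edit distance = 4. Backtracking from cell (5, 6) with preference match > replace > insert > delete,
then listing the resulting alignment 'eadac' -> 'eccedc' left to right:
  Step 1: keep 'e'
  Step 2: insert 'c' [insertion #1]
  Step 3: replace a->c
  Step 4: replace d->e
  Step 5: replace a->d
  Step 6: keep 'c'
Total insertions: 1

1


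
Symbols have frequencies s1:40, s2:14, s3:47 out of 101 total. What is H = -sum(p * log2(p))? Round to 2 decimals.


Computing entropy H = -sum(p_i * log2(p_i)):
  s1: p = 40/101 = 0.3960, -p*log2(p) = 0.5292
  s2: p = 14/101 = 0.1386, -p*log2(p) = 0.3952
  s3: p = 47/101 = 0.4653, -p*log2(p) = 0.5136
H = sum of terms = 1.4380
Rounded to 2 decimals: 1.44

1.44


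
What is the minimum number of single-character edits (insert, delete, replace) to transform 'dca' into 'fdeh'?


Building DP table for s1='dca' (len 3) and s2='fdeh' (len 4):
       f  d  e  h
    0  1  2  3  4
  d 1  1  1  2  3
  c 2  2  2  2  3
  a 3  3  3  3  3
Edit distance = dp[3][4] = 3

3


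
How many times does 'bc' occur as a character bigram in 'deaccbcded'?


Scanning 'deaccbcded' for bigram 'bc':
  Position 0: 'de' -> no
  Position 1: 'ea' -> no
  Position 2: 'ac' -> no
  Position 3: 'cc' -> no
  Position 4: 'cb' -> no
  Position 5: 'bc' -> MATCH
  Position 6: 'cd' -> no
  Position 7: 'de' -> no
  Position 8: 'ed' -> no
Total matches: 1

1


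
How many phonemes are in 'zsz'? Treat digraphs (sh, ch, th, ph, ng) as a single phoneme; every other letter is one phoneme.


Parsing 'zsz' greedily, digraphs first:
  'z' -> consonant phoneme (phonemes so far: 1)
  's' -> consonant phoneme (phonemes so far: 2)
  'z' -> consonant phoneme (phonemes so far: 3)
Total phonemes: 3

3


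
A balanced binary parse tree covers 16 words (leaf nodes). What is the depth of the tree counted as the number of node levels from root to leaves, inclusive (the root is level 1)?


In a balanced binary tree with n leaves the deepest leaf is ceil(log2(n)) edges below the root,
so counting node levels inclusive of root and leaves gives ceil(log2(n)) + 1 levels.
log2(16) = 4.0000
ceil(4.0000) = 4
levels = 4 + 1 = 5

5


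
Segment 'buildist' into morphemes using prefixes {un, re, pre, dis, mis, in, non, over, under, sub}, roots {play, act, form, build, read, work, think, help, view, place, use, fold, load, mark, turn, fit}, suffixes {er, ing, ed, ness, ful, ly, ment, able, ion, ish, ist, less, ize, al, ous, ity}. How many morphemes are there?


Segmenting 'buildist' against the inventory:
  'build' -> root (morpheme 1)
  'ist' -> suffix (morpheme 2)
Total morphemes: 2

2


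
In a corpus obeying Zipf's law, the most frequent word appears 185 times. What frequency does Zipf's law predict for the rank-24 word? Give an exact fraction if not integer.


Zipf's law: freq(rank) = f1 / rank
f1 = 185, rank = 24
freq = 185 / 24
GCD(185, 24) = 1
Simplified: 185/24

185/24


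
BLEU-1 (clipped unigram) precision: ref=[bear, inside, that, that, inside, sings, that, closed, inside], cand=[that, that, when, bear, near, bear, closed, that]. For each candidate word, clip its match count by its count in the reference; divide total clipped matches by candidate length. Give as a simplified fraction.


Reference word counts: {'bear': 1, 'closed': 1, 'inside': 3, 'sings': 1, 'that': 3}
Checking each candidate word (with clipping):
  'that' -> in reference (ref count 3, used 1/3) -> match (matches: 1)
  'that' -> in reference (ref count 3, used 2/3) -> match (matches: 2)
  'when' -> not in reference -> no match (matches: 2)
  'bear' -> in reference (ref count 1, used 1/1) -> match (matches: 3)
  'near' -> not in reference -> no match (matches: 3)
  'bear' -> ref count 1 already used up (1/1) -> clipped, no match (matches: 3)
  'closed' -> in reference (ref count 1, used 1/1) -> match (matches: 4)
  'that' -> in reference (ref count 3, used 3/3) -> match (matches: 5)
Clipped matches: 5, Candidate length: 8
Precision = 5/8

5/8


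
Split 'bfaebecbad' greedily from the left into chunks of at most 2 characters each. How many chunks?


'bfaebecbad' has 10 characters.
Chunking with max size 2:
  Chunk 1: 'bf' (positions 0-1)
  Chunk 2: 'ae' (positions 2-3)
  Chunk 3: 'be' (positions 4-5)
  Chunk 4: 'cb' (positions 6-7)
  Chunk 5: 'ad' (positions 8-9)
Total chunks: ceil(10 / 2) = 5

5


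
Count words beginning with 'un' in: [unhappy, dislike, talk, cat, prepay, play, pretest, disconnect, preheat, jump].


Checking each word for prefix 'un':
  'unhappy' -> YES, starts with 'un' (count: 1)
  'dislike' -> no (count: 1)
  'talk' -> no (count: 1)
  'cat' -> no (count: 1)
  'prepay' -> no (count: 1)
  'play' -> no (count: 1)
  'pretest' -> no (count: 1)
  'disconnect' -> no (count: 1)
  'preheat' -> no (count: 1)
  'jump' -> no (count: 1)
Total with prefix 'un': 1

1


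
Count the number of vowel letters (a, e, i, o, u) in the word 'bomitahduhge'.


Scanning each character of 'bomitahduhge':
  Position 1: 'b' -> consonant (running count: 0)
  Position 2: 'o' -> vowel (running count: 1)
  Position 3: 'm' -> consonant (running count: 1)
  Position 4: 'i' -> vowel (running count: 2)
  Position 5: 't' -> consonant (running count: 2)
  Position 6: 'a' -> vowel (running count: 3)
  Position 7: 'h' -> consonant (running count: 3)
  Position 8: 'd' -> consonant (running count: 3)
  Position 9: 'u' -> vowel (running count: 4)
  Position 10: 'h' -> consonant (running count: 4)
  Position 11: 'g' -> consonant (running count: 4)
  Position 12: 'e' -> vowel (running count: 5)
Total vowels: 5

5


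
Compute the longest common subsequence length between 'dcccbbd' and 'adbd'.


DP table for LCS of 'dcccbbd' and 'adbd':
       a  d  b  d
    0  0  0  0  0
  d 0  0  1  1  1
  c 0  0  1  1  1
  c 0  0  1  1  1
  c 0  0  1  1  1
  b 0  0  1  2  2
  b 0  0  1  2  2
  d 0  0  1  2  3
LCS: 'dbd'
LCS length = 3

3


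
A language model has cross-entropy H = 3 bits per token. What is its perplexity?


Perplexity formula: PP = 2^H
H = 3
PP = 2^3
Steps: 2^1 = 2, 2^2 = 4, 2^3 = 8
PP = 8

8


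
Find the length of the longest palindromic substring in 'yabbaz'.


Scanning 'yabbaz' for palindromic substrings.
Substring at positions 1-4: 'abba'.
Check: reverse('abba') = 'abba' -> palindrome confirmed.
Neighbouring characters ('y' / 'z') break symmetry, so it cannot extend further.
No longer palindromic substring exists; longest length = 4

4


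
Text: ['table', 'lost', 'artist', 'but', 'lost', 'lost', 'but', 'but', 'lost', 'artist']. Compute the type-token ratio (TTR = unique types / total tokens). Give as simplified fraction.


Tokens: 10
Unique types: ('artist', 'but', 'lost', 'table') = 4
TTR = 4/10
Simplify: divide both by 2 -> 2/5
TTR = 2/5

2/5


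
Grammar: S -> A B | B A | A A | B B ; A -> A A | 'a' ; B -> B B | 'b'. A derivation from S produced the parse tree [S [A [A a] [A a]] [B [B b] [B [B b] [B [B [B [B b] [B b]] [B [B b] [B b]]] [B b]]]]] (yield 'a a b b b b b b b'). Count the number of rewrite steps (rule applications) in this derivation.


Every bracketed nonterminal node [X ...] in the tree is produced by exactly one rule application.
Reading the tree off as a leftmost derivation:
  Step 1: S  =>  A B   (applied S -> A B)
  Step 2: A B  =>  A A B   (applied A -> A A)
  Step 3: A A B  =>  a A B   (applied A -> a)
  Step 4: a A B  =>  a a B   (applied A -> a)
  Step 5: a a B  =>  a a B B   (applied B -> B B)
  Step 6: a a B B  =>  a a b B   (applied B -> b)
  Step 7: a a b B  =>  a a b B B   (applied B -> B B)
  Step 8: a a b B B  =>  a a b b B   (applied B -> b)
  Step 9: a a b b B  =>  a a b b B B   (applied B -> B B)
  Step 10: a a b b B B  =>  a a b b B B B   (applied B -> B B)
  Step 11: a a b b B B B  =>  a a b b B B B B   (applied B -> B B)
  Step 12: a a b b B B B B  =>  a a b b b B B B   (applied B -> b)
  Step 13: a a b b b B B B  =>  a a b b b b B B   (applied B -> b)
  Step 14: a a b b b b B B  =>  a a b b b b B B B   (applied B -> B B)
  Step 15: a a b b b b B B B  =>  a a b b b b b B B   (applied B -> b)
  Step 16: a a b b b b b B B  =>  a a b b b b b b B   (applied B -> b)
  Step 17: a a b b b b b b B  =>  a a b b b b b b b   (applied B -> b)
Final yield: a a b b b b b b b
Total rewrite steps: 17

17


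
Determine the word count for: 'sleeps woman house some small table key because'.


Counting words by splitting on spaces:
  Word 1: 'sleeps'
  Word 2: 'woman'
  Word 3: 'house'
  Word 4: 'some'
  Word 5: 'small'
  Word 6: 'table'
  Word 7: 'key'
  Word 8: 'because'
Total words: 8

8


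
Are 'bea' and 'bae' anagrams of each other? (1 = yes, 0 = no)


Sort characters of 'bea': 'abe'
Sort characters of 'bae': 'abe'
Sorted forms match -> they ARE anagrams
Result: 1

1


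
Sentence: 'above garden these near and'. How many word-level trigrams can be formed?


Word trigrams from [5] words:
  Trigram 1: (above garden these)
  Trigram 2: (garden these near)
  Trigram 3: (these near and)
Total word trigrams: 5 - 2 = 3

3


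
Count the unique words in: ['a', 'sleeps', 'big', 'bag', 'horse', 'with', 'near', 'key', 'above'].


Listing all tokens and tracking unique types:
  Token 1: 'a' -> NEW (unique so far: 1)
  Token 2: 'sleeps' -> NEW (unique so far: 2)
  Token 3: 'big' -> NEW (unique so far: 3)
  Token 4: 'bag' -> NEW (unique so far: 4)
  Token 5: 'horse' -> NEW (unique so far: 5)
  Token 6: 'with' -> NEW (unique so far: 6)
  Token 7: 'near' -> NEW (unique so far: 7)
  Token 8: 'key' -> NEW (unique so far: 8)
  Token 9: 'above' -> NEW (unique so far: 9)
Unique types: ('a', 'above', 'bag', 'big', 'horse', 'key', 'near', 'sleeps', 'with')
Vocabulary size: 9

9


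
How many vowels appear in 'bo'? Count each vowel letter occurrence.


Scanning each character of 'bo':
  Position 1: 'b' -> consonant (running count: 0)
  Position 2: 'o' -> vowel (running count: 1)
Total vowels: 1

1


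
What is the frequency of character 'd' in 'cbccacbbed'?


Scanning 'cbccacbbed' for 'd':
  Position 9: 'd' -> MATCH (count: 1)
Total occurrences of 'd': 1

1


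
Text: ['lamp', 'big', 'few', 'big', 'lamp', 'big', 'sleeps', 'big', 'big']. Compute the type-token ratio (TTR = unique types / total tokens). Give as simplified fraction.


Tokens: 9
Unique types: ('big', 'few', 'lamp', 'sleeps') = 4
TTR = 4/9
Already in lowest terms.

4/9


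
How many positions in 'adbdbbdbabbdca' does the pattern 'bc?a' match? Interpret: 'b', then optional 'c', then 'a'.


Pattern: bc?a means 'b', then optional 'c', then 'a'.
Scanning 'adbdbbdbabbdca' position-by-position:
  Pos 0: window 'adb' -> no
  Pos 1: window 'dbd' -> no
  Pos 2: window 'bdb' -> no
  Pos 3: window 'dbb' -> no
  Pos 4: window 'bbd' -> no
  Pos 5: window 'bdb' -> no
  Pos 6: window 'dba' -> no
  Pos 7: window 'bab' -> MATCH
  Pos 8: window 'abb' -> no
  Pos 9: window 'bbd' -> no
  Pos 10: window 'bdc' -> no
  Pos 11: window 'dca' -> no
  Pos 12: window 'ca' -> no
  Pos 13: window 'a' -> no
Total matches: 1

1


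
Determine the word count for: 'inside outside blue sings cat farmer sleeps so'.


Counting words by splitting on spaces:
  Word 1: 'inside'
  Word 2: 'outside'
  Word 3: 'blue'
  Word 4: 'sings'
  Word 5: 'cat'
  Word 6: 'farmer'
  Word 7: 'sleeps'
  Word 8: 'so'
Total words: 8

8


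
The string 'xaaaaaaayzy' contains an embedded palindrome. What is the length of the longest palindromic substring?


Scanning 'xaaaaaaayzy' for palindromic substrings.
Substring at positions 1-7: 'aaaaaaa'.
Check: reverse('aaaaaaa') = 'aaaaaaa' -> palindrome confirmed.
Neighbouring characters ('x' / 'y') break symmetry, so it cannot extend further.
No longer palindromic substring exists; longest length = 7

7


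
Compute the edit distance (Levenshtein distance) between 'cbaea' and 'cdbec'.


Building DP table for s1='cbaea' (len 5) and s2='cdbec' (len 5):
       c  d  b  e  c
    0  1  2  3  4  5
  c 1  0  1  2  3  4
  b 2  1  1  1  2  3
  a 3  2  2  2  2  3
  e 4  3  3  3  2  3
  a 5  4  4  4  3  3
Edit distance = dp[5][5] = 3

3


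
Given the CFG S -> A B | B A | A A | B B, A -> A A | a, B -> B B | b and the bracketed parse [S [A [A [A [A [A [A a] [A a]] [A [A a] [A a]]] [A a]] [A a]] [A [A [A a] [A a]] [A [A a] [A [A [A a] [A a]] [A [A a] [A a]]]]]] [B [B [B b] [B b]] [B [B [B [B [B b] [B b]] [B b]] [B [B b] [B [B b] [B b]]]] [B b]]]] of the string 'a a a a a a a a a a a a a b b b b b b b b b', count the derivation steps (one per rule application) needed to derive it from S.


Every bracketed nonterminal node [X ...] in the tree is produced by exactly one rule application.
Reading the tree off as a leftmost derivation:
  Step 1: S  =>  A B   (applied S -> A B)
  Step 2: A B  =>  A A B   (applied A -> A A)
  Step 3: A A B  =>  A A A B   (applied A -> A A)
  Step 4: A A A B  =>  A A A A B   (applied A -> A A)
  Step 5: A A A A B  =>  A A A A A B   (applied A -> A A)
  Step 6: A A A A A B  =>  A A A A A A B   (applied A -> A A)
  Step 7: A A A A A A B  =>  a A A A A A B   (applied A -> a)
  Step 8: a A A A A A B  =>  a a A A A A B   (applied A -> a)
  Step 9: a a A A A A B  =>  a a A A A A A B   (applied A -> A A)
  Step 10: a a A A A A A B  =>  a a a A A A A B   (applied A -> a)
  Step 11: a a a A A A A B  =>  a a a a A A A B   (applied A -> a)
  Step 12: a a a a A A A B  =>  a a a a a A A B   (applied A -> a)
  Step 13: a a a a a A A B  =>  a a a a a a A B   (applied A -> a)
  Step 14: a a a a a a A B  =>  a a a a a a A A B   (applied A -> A A)
  Step 15: a a a a a a A A B  =>  a a a a a a A A A B   (applied A -> A A)
  Step 16: a a a a a a A A A B  =>  a a a a a a a A A B   (applied A -> a)
  Step 17: a a a a a a a A A B  =>  a a a a a a a a A B   (applied A -> a)
  Step 18: a a a a a a a a A B  =>  a a a a a a a a A A B   (applied A -> A A)
  Step 19: a a a a a a a a A A B  =>  a a a a a a a a a A B   (applied A -> a)
  Step 20: a a a a a a a a a A B  =>  a a a a a a a a a A A B   (applied A -> A A)
  Step 21: a a a a a a a a a A A B  =>  a a a a a a a a a A A A B   (applied A -> A A)
  Step 22: a a a a a a a a a A A A B  =>  a a a a a a a a a a A A B   (applied A -> a)
  Step 23: a a a a a a a a a a A A B  =>  a a a a a a a a a a a A B   (applied A -> a)
  Step 24: a a a a a a a a a a a A B  =>  a a a a a a a a a a a A A B   (applied A -> A A)
  Step 25: a a a a a a a a a a a A A B  =>  a a a a a a a a a a a a A B   (applied A -> a)
  Step 26: a a a a a a a a a a a a A B  =>  a a a a a a a a a a a a a B   (applied A -> a)
  Step 27: a a a a a a a a a a a a a B  =>  a a a a a a a a a a a a a B B   (applied B -> B B)
  Step 28: a a a a a a a a a a a a a B B  =>  a a a a a a a a a a a a a B B B   (applied B -> B B)
  Step 29: a a a a a a a a a a a a a B B B  =>  a a a a a a a a a a a a a b B B   (applied B -> b)
  Step 30: a a a a a a a a a a a a a b B B  =>  a a a a a a a a a a a a a b b B   (applied B -> b)
  Step 31: a a a a a a a a a a a a a b b B  =>  a a a a a a a a a a a a a b b B B   (applied B -> B B)
  Step 32: a a a a a a a a a a a a a b b B B  =>  a a a a a a a a a a a a a b b B B B   (applied B -> B B)
  Step 33: a a a a a a a a a a a a a b b B B B  =>  a a a a a a a a a a a a a b b B B B B   (applied B -> B B)
  Step 34: a a a a a a a a a a a a a b b B B B B  =>  a a a a a a a a a a a a a b b B B B B B   (applied B -> B B)
  Step 35: a a a a a a a a a a a a a b b B B B B B  =>  a a a a a a a a a a a a a b b b B B B B   (applied B -> b)
  Step 36: a a a a a a a a a a a a a b b b B B B B  =>  a a a a a a a a a a a a a b b b b B B B   (applied B -> b)
  Step 37: a a a a a a a a a a a a a b b b b B B B  =>  a a a a a a a a a a a a a b b b b b B B   (applied B -> b)
  Step 38: a a a a a a a a a a a a a b b b b b B B  =>  a a a a a a a a a a a a a b b b b b B B B   (applied B -> B B)
  Step 39: a a a a a a a a a a a a a b b b b b B B B  =>  a a a a a a a a a a a a a b b b b b b B B   (applied B -> b)
  Step 40: a a a a a a a a a a a a a b b b b b b B B  =>  a a a a a a a a a a a a a b b b b b b B B B   (applied B -> B B)
  Step 41: a a a a a a a a a a a a a b b b b b b B B B  =>  a a a a a a a a a a a a a b b b b b b b B B   (applied B -> b)
  Step 42: a a a a a a a a a a a a a b b b b b b b B B  =>  a a a a a a a a a a a a a b b b b b b b b B   (applied B -> b)
  Step 43: a a a a a a a a a a a a a b b b b b b b b B  =>  a a a a a a a a a a a a a b b b b b b b b b   (applied B -> b)
Final yield: a a a a a a a a a a a a a b b b b b b b b b
Total rewrite steps: 43

43
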